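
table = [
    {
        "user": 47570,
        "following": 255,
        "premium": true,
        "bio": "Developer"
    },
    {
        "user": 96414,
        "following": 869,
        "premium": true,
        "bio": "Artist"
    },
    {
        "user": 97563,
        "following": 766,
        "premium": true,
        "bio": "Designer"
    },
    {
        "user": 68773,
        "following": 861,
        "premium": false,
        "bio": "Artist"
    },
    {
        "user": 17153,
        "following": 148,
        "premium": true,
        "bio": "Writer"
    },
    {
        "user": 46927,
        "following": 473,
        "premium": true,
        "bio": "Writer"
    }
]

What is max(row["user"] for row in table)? 97563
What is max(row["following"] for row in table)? 869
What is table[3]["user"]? 68773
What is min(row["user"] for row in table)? 17153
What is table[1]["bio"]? "Artist"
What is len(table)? 6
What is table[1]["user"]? 96414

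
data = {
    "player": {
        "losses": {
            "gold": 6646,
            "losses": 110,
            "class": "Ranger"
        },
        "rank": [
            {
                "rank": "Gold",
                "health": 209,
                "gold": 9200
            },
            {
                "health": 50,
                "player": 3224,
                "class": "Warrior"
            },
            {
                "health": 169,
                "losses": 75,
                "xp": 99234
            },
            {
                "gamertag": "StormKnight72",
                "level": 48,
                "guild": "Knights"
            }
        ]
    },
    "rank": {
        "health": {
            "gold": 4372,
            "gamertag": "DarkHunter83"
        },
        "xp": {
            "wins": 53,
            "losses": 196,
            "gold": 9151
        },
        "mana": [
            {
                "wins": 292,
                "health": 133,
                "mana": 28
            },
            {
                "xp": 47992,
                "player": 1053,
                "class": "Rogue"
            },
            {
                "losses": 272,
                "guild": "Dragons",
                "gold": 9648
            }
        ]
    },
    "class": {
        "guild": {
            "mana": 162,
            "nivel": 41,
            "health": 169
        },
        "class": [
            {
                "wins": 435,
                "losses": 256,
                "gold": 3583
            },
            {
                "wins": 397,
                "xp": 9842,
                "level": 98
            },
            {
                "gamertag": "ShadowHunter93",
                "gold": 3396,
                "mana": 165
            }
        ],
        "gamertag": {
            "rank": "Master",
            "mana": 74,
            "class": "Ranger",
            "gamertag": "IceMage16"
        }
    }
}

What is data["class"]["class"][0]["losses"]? 256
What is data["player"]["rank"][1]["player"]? 3224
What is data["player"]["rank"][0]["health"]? 209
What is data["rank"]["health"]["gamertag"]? "DarkHunter83"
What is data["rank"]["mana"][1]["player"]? 1053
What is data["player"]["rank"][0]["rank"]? "Gold"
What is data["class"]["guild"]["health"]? 169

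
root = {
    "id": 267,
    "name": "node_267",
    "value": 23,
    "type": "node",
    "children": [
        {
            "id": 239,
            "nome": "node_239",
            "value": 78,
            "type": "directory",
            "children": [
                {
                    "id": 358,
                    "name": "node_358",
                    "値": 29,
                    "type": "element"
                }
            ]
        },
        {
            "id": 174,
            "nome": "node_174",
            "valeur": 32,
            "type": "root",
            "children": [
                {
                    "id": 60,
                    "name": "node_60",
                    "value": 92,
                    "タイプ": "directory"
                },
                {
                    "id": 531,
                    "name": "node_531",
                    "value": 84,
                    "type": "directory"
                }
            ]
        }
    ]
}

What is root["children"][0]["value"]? 78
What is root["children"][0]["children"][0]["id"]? 358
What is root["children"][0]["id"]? 239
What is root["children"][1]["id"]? 174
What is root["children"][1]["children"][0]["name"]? "node_60"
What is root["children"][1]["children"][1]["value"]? 84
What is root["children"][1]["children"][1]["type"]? "directory"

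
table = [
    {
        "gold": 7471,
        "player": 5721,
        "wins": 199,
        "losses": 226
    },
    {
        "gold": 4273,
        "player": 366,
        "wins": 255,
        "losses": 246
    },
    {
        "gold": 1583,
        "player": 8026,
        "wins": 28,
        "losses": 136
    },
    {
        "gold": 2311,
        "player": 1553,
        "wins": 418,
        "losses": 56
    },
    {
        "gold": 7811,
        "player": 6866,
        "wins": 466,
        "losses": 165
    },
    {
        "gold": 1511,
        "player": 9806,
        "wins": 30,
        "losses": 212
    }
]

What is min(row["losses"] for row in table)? 56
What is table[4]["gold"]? 7811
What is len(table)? 6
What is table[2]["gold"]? 1583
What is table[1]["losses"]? 246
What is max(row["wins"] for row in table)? 466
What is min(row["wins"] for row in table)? 28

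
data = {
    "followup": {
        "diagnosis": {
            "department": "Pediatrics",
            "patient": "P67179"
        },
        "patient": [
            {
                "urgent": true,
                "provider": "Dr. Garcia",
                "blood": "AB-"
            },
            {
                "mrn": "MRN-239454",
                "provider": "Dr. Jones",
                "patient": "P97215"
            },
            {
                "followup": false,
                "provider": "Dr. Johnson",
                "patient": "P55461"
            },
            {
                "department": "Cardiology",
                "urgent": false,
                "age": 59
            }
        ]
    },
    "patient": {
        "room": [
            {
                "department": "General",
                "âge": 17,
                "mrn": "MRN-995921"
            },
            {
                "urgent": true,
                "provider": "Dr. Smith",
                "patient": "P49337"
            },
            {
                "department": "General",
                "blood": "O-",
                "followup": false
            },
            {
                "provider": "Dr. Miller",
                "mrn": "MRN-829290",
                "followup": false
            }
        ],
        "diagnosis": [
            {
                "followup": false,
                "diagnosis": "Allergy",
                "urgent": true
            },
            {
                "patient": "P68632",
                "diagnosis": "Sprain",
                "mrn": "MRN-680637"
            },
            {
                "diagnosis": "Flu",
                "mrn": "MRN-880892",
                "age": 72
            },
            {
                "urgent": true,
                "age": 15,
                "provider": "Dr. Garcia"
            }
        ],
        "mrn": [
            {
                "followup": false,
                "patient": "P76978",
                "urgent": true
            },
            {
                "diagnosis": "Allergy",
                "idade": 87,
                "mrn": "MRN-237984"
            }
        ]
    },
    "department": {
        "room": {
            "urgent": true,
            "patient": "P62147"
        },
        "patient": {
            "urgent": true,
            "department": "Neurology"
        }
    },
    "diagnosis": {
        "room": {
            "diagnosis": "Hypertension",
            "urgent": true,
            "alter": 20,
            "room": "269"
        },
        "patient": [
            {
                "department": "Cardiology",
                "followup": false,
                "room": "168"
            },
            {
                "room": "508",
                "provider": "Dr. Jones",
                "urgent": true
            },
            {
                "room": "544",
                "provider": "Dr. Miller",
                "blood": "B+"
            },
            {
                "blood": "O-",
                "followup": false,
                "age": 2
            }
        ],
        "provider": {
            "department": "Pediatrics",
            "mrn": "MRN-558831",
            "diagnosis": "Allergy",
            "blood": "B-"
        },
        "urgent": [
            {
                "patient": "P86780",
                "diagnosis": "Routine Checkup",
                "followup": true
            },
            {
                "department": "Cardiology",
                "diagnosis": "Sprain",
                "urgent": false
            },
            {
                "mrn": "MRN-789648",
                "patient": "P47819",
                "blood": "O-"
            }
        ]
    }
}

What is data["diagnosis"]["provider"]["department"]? "Pediatrics"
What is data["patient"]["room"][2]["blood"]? "O-"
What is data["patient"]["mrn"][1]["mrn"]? "MRN-237984"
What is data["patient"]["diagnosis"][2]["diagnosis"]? "Flu"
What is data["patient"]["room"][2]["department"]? "General"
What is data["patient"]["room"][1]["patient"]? "P49337"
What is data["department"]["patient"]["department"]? "Neurology"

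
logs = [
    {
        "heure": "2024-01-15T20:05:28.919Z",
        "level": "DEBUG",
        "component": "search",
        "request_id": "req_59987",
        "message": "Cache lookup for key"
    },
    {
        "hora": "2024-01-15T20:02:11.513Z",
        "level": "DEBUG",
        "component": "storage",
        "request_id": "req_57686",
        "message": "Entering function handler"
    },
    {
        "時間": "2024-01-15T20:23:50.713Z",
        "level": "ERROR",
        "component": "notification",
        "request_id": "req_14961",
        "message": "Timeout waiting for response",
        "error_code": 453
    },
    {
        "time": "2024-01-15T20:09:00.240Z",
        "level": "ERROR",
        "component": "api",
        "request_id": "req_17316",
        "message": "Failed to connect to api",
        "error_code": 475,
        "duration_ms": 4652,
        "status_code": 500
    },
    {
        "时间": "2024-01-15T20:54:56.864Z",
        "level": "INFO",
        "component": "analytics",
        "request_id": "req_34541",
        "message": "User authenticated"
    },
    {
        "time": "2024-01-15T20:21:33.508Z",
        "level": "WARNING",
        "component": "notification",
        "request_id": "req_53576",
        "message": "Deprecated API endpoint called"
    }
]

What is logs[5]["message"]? "Deprecated API endpoint called"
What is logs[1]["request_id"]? "req_57686"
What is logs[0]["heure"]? "2024-01-15T20:05:28.919Z"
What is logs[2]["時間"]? "2024-01-15T20:23:50.713Z"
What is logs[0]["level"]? "DEBUG"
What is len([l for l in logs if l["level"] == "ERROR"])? 2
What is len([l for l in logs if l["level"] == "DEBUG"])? 2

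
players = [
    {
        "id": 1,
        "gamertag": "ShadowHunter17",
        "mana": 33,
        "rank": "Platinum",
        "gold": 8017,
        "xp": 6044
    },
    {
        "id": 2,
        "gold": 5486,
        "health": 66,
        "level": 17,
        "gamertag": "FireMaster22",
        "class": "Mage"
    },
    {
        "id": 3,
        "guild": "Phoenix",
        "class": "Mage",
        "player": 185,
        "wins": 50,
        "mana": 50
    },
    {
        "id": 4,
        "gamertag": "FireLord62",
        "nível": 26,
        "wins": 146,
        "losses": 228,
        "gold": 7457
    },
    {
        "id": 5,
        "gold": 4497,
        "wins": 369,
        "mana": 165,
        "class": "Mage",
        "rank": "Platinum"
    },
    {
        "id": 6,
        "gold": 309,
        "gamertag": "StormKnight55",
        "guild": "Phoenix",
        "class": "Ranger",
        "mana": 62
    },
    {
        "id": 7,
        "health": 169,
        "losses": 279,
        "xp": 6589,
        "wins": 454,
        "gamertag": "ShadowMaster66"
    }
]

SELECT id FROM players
[1, 2, 3, 4, 5, 6, 7]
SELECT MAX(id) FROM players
7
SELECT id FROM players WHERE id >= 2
[2, 3, 4, 5, 6, 7]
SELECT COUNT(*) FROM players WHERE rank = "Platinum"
2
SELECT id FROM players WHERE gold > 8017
[]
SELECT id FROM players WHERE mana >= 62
[5, 6]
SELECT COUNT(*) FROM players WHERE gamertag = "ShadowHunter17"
1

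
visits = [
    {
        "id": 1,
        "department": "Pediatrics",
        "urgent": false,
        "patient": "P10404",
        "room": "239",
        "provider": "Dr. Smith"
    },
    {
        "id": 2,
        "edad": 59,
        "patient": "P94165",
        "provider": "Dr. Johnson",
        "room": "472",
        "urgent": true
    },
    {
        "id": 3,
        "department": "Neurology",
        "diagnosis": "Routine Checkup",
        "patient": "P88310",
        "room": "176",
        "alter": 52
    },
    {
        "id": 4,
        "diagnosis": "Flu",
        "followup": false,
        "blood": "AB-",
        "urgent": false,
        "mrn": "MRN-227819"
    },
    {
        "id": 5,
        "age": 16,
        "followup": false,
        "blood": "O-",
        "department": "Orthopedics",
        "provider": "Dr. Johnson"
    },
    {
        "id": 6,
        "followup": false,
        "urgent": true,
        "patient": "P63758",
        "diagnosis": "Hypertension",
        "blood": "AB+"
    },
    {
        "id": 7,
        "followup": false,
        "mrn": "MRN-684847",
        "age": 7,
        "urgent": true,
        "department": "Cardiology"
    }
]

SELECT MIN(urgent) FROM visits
False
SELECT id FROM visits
[1, 2, 3, 4, 5, 6, 7]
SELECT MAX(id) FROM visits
7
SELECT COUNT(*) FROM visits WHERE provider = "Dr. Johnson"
2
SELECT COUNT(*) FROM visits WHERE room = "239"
1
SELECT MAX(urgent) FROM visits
True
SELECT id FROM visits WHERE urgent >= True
[2, 6, 7]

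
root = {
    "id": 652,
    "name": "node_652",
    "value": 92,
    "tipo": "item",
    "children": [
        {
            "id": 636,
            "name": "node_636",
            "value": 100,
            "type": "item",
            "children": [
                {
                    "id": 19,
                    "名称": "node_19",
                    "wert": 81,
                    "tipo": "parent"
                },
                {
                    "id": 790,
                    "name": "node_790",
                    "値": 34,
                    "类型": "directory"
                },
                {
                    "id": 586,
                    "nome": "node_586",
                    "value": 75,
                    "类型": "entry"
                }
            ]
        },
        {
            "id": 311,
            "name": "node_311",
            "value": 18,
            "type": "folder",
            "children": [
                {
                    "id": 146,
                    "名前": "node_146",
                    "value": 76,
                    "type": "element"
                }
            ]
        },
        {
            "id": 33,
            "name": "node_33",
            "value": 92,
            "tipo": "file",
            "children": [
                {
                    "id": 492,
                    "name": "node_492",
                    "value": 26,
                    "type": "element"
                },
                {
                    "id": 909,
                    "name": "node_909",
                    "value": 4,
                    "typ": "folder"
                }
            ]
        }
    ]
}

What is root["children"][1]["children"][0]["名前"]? "node_146"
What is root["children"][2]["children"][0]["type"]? "element"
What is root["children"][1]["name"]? "node_311"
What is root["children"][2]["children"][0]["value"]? 26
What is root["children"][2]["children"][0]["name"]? "node_492"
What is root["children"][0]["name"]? "node_636"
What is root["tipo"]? "item"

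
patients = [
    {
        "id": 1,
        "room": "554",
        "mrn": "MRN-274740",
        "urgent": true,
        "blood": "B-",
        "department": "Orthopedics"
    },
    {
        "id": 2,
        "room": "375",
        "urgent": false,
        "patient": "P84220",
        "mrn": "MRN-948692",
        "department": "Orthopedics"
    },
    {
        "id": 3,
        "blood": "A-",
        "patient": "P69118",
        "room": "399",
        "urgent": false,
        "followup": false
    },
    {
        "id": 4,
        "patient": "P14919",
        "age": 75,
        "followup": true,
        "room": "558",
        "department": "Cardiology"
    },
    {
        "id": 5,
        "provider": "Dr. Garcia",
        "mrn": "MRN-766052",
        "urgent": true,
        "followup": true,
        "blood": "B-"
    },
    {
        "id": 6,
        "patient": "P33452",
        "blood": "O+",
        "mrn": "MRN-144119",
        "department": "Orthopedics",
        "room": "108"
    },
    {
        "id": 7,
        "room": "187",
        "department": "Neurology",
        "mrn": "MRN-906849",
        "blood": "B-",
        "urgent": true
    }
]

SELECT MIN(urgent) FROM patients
False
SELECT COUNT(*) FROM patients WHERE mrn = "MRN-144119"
1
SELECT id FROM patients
[1, 2, 3, 4, 5, 6, 7]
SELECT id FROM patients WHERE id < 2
[1]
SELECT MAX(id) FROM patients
7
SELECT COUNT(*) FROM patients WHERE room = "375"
1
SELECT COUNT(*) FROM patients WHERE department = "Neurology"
1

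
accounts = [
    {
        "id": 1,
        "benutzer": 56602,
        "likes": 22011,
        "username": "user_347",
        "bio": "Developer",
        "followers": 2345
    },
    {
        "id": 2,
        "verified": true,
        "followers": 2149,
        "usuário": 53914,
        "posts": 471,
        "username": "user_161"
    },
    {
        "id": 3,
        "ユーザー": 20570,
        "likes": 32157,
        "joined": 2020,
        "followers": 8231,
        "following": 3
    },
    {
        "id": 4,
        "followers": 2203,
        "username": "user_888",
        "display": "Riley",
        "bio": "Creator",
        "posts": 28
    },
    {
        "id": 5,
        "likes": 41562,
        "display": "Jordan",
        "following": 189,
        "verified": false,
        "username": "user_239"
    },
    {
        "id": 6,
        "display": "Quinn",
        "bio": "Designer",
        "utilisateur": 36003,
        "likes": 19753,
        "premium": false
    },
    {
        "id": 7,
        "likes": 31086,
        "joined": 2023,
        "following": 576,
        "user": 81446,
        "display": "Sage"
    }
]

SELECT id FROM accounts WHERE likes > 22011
[3, 5, 7]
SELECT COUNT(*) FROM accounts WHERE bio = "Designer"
1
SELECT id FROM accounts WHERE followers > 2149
[1, 3, 4]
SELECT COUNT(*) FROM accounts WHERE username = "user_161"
1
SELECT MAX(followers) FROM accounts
8231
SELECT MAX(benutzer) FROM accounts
56602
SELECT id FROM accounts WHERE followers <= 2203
[2, 4]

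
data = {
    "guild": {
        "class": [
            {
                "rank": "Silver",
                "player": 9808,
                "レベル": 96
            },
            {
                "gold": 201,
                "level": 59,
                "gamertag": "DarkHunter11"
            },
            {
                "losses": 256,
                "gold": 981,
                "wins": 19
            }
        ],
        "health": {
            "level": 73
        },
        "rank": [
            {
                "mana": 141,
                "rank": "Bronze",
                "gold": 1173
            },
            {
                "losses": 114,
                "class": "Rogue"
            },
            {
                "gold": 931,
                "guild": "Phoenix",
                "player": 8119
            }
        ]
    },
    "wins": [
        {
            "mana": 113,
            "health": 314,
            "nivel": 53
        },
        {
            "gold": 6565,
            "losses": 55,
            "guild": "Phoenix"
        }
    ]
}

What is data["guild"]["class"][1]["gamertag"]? "DarkHunter11"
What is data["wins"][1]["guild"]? "Phoenix"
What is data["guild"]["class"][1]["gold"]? 201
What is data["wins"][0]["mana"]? 113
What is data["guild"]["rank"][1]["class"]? "Rogue"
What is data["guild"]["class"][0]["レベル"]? 96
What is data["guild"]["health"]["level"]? 73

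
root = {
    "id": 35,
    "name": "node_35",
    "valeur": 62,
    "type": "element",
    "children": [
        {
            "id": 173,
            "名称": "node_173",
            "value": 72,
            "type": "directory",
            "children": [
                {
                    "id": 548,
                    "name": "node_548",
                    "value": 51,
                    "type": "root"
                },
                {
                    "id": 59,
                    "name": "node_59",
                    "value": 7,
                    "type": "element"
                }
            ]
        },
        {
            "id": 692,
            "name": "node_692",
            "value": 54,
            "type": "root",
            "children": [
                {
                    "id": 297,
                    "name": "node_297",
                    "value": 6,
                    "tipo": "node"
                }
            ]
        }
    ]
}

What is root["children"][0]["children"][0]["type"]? "root"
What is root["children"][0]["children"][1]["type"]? "element"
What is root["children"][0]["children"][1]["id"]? 59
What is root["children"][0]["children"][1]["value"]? 7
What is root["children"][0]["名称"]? "node_173"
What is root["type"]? "element"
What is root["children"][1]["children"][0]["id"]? 297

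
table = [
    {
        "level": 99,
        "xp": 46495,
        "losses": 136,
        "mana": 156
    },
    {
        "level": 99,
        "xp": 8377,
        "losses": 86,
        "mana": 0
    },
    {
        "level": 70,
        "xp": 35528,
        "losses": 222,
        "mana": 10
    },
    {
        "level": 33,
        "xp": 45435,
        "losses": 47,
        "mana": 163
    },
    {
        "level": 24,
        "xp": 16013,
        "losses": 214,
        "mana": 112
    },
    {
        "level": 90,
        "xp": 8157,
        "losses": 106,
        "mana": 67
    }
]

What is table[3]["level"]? 33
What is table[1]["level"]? 99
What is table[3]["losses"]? 47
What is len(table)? 6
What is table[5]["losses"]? 106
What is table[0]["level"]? 99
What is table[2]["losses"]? 222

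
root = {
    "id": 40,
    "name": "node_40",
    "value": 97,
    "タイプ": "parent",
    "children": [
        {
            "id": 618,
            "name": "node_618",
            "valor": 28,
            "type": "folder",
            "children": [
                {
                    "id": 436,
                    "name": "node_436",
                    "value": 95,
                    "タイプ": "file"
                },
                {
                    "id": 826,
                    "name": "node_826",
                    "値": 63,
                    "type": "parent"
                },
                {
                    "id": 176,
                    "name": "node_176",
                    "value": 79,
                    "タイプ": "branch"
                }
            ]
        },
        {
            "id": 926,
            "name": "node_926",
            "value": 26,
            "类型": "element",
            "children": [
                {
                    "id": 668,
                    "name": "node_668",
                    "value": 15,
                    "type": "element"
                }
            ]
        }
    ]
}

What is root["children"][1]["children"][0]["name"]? "node_668"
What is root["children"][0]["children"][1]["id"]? 826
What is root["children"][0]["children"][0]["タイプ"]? "file"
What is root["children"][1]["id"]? 926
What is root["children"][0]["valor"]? 28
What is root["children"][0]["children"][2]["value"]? 79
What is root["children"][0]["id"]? 618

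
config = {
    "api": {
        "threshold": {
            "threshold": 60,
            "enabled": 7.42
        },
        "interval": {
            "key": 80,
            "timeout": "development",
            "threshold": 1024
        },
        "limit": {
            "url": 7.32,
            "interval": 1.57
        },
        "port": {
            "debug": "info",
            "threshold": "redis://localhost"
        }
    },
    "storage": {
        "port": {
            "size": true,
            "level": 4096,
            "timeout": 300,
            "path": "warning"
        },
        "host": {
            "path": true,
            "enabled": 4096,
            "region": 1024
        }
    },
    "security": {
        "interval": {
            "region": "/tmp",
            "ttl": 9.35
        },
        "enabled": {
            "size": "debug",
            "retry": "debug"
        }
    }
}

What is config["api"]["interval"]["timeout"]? "development"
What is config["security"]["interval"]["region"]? "/tmp"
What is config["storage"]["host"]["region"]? 1024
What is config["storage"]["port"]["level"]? 4096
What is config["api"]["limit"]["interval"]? 1.57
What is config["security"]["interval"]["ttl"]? 9.35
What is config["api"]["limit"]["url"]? 7.32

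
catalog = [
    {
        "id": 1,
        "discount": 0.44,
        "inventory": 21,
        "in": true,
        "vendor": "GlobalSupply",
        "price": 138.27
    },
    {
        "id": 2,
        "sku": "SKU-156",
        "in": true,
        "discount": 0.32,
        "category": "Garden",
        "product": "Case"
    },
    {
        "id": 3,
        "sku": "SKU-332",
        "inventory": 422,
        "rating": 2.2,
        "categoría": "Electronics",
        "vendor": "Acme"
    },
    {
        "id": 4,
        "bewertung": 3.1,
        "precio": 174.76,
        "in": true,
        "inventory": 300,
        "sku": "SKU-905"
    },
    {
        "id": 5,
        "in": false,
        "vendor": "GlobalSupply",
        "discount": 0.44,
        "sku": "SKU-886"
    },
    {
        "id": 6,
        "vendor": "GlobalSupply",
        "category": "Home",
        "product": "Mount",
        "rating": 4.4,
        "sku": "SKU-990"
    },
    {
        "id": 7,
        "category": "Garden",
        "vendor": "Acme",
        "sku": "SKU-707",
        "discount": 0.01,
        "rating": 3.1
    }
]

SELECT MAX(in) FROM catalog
True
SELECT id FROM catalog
[1, 2, 3, 4, 5, 6, 7]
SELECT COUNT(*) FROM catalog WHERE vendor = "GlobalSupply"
3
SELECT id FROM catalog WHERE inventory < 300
[1]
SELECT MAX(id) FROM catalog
7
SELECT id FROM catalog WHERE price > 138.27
[]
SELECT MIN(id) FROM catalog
1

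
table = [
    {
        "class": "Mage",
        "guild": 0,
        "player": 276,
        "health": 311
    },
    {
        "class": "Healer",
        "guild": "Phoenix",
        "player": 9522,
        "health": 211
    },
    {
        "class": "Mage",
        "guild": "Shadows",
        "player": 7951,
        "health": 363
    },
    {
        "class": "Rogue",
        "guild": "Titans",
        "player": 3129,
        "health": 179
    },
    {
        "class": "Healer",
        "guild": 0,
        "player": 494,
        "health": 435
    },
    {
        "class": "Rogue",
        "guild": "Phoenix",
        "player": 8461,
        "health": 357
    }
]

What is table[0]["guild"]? 0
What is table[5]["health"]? 357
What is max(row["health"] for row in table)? 435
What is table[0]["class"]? "Mage"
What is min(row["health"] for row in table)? 179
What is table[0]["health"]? 311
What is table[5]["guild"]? "Phoenix"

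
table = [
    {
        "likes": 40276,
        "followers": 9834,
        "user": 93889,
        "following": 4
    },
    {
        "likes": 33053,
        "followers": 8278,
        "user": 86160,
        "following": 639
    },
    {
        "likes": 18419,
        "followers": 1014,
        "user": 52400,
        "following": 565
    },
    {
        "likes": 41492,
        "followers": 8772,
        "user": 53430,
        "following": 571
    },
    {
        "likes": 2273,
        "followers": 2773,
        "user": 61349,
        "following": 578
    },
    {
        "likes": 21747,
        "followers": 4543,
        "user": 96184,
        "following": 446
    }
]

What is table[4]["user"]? 61349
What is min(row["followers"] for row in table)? 1014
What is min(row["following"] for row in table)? 4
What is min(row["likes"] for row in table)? 2273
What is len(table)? 6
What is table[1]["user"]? 86160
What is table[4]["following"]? 578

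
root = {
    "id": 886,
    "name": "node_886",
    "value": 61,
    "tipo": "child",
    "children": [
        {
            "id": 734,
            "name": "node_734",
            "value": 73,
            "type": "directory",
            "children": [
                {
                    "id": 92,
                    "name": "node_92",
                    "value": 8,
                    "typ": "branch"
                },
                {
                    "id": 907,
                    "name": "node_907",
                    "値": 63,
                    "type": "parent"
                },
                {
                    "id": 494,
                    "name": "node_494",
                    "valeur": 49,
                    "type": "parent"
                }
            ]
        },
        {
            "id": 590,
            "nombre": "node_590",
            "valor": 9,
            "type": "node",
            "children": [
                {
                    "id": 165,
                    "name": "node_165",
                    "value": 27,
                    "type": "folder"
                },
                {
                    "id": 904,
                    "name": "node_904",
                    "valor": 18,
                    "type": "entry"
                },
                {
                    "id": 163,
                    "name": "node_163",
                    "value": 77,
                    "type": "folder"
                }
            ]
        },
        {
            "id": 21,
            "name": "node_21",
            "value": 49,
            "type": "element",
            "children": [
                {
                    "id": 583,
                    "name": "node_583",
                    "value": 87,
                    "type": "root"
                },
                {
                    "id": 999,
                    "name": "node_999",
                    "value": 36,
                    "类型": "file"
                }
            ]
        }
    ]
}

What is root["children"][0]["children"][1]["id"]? 907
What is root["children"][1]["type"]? "node"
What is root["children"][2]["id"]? 21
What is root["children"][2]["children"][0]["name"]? "node_583"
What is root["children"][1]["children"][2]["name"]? "node_163"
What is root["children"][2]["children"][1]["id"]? 999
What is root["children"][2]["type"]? "element"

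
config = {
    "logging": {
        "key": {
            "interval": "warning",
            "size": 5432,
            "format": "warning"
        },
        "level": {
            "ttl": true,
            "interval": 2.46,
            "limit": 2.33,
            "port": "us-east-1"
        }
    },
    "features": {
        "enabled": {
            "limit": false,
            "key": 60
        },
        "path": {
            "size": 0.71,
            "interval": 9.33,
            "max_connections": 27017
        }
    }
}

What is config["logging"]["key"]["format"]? "warning"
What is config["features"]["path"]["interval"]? 9.33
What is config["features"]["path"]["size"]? 0.71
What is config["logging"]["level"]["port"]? "us-east-1"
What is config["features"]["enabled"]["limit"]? False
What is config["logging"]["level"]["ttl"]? True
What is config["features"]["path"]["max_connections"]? 27017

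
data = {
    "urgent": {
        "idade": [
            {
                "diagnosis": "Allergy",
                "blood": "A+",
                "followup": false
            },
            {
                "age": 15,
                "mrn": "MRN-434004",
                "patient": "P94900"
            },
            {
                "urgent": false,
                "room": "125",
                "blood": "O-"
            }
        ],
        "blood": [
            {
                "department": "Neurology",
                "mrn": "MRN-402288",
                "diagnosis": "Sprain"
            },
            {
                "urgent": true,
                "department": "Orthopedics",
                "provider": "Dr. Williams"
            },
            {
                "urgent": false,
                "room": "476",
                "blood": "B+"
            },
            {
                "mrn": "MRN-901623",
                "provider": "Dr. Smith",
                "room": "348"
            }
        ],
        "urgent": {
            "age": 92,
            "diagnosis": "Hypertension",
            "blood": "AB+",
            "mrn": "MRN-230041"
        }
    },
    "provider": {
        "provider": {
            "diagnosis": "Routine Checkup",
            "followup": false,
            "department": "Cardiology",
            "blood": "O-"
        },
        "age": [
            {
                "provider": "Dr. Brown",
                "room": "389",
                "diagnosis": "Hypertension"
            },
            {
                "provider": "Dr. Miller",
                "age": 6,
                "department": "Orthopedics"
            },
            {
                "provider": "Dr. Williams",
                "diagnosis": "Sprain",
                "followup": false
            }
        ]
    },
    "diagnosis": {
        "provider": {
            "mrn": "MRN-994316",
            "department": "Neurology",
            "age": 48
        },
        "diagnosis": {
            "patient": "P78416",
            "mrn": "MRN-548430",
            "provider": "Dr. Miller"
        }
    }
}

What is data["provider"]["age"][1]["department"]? "Orthopedics"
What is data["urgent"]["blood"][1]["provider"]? "Dr. Williams"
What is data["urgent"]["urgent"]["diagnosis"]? "Hypertension"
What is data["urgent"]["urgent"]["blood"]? "AB+"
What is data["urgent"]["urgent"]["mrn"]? "MRN-230041"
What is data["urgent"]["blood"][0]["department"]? "Neurology"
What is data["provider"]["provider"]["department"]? "Cardiology"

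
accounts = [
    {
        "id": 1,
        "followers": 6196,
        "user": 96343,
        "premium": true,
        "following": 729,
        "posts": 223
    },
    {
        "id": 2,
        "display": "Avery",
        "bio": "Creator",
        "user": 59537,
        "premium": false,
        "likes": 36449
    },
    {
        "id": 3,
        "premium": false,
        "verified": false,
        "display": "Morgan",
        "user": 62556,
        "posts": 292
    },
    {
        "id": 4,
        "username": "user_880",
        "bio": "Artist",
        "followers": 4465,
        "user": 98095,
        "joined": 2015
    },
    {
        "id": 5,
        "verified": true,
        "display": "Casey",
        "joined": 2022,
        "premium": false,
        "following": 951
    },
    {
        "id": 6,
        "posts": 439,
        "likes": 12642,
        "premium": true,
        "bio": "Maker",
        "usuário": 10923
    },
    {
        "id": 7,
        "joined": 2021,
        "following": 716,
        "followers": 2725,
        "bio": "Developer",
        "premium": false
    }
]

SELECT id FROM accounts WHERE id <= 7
[1, 2, 3, 4, 5, 6, 7]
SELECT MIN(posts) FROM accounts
223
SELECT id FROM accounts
[1, 2, 3, 4, 5, 6, 7]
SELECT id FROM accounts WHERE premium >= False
[1, 2, 3, 5, 6, 7]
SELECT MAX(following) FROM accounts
951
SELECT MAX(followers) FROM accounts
6196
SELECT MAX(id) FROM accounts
7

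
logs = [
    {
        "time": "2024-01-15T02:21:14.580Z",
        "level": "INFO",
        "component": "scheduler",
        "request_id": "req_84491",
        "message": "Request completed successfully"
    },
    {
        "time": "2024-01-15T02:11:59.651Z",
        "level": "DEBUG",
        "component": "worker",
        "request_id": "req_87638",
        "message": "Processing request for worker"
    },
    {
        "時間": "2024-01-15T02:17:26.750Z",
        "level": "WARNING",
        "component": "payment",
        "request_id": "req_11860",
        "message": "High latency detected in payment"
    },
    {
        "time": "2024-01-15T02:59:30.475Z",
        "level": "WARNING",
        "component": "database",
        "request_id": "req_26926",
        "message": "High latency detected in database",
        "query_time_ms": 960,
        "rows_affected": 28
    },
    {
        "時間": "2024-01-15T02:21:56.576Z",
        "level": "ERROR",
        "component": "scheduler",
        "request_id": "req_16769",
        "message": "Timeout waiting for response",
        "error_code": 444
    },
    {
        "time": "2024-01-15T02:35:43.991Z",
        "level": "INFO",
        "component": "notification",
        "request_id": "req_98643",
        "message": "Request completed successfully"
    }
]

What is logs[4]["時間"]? "2024-01-15T02:21:56.576Z"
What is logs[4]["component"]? "scheduler"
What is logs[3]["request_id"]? "req_26926"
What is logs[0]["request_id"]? "req_84491"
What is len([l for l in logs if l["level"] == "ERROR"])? 1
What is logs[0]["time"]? "2024-01-15T02:21:14.580Z"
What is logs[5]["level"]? "INFO"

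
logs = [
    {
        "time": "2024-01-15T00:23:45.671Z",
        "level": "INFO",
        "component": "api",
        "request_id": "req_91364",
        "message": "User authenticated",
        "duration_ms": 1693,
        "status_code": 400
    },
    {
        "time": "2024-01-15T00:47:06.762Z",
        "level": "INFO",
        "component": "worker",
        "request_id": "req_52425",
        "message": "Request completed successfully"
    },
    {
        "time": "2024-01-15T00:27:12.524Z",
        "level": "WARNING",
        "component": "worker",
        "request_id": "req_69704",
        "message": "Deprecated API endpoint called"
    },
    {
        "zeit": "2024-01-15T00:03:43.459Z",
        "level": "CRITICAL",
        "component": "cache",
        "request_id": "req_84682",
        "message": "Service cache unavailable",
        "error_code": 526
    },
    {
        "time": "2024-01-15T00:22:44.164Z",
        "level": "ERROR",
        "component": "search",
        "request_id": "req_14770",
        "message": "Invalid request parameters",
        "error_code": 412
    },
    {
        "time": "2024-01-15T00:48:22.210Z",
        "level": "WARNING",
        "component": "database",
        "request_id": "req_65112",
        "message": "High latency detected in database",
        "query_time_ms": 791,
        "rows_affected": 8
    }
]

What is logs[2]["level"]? "WARNING"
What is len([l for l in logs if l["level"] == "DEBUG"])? 0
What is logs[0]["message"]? "User authenticated"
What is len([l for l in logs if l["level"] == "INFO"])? 2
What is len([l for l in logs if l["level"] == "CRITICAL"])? 1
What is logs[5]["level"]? "WARNING"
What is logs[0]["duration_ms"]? 1693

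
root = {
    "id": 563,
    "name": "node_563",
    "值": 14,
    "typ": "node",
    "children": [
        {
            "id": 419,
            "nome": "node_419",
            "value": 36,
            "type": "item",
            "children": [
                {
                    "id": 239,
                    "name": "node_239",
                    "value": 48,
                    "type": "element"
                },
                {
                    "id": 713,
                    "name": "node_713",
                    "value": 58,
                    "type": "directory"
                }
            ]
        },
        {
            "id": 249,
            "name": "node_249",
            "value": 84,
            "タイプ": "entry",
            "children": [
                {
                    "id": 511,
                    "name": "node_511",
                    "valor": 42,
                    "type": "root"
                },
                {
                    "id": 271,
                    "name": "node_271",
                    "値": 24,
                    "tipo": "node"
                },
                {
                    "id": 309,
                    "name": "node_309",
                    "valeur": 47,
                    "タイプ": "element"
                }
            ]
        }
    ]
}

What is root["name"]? "node_563"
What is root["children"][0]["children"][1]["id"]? 713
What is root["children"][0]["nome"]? "node_419"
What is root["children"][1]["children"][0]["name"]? "node_511"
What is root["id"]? 563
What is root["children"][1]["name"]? "node_249"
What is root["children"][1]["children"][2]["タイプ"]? "element"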